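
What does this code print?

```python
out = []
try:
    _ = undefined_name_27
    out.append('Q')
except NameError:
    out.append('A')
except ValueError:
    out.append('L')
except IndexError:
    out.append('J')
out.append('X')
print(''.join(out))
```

Execution trace: 'A' (except NameError) → 'X' (after the try/except). Output: AX

Answer: AX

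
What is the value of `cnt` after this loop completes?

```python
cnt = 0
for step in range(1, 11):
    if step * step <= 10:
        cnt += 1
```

Count numbers where step² ≤ 10
`cnt` takes the values: 0 → 1 → 2 → 3

Answer: 3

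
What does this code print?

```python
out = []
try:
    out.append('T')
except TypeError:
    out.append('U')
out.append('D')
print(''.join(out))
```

Execution trace: 'T' (try body, no exception) → 'D' (after the try/except). Output: TD

Answer: TD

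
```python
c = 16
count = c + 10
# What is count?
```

Trace:
`c = 16` → c = 16
`count = c + 10` → count = 26
So count = 26

Answer: 26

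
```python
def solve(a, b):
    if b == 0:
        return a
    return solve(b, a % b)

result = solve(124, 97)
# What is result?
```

solve(124, 97) -> solve(97, 27) -> solve(27, 16) -> solve(16, 11) -> solve(11, 5) -> solve(5, 1) -> solve(1, 0) -> 1

Answer: 1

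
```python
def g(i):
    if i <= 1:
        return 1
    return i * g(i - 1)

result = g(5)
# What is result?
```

g(5) = 5 * 4 * 3 * 2 * 1 = 120

Answer: 120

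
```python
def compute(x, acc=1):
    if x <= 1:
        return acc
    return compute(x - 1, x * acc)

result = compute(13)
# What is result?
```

Accumulator trace (n, acc): (13, 1) -> (12, 13) -> (11, 156) -> (10, 1716) -> (9, 17160) -> (8, 154440) -> (7, 1235520) -> (6, 8648640) -> (5, 51891840) -> (4, 259459200) -> (3, 1037836800) -> (2, 3113510400) -> (1, 6227020800) -> return 6227020800

Answer: 6227020800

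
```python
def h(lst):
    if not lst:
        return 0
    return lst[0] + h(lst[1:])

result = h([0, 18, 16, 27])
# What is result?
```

0 + 18 + 16 + 27 + 0 = 61

Answer: 61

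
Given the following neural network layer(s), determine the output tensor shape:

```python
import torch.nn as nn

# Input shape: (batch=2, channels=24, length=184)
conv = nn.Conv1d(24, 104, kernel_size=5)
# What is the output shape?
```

Input: (2, 24, 184) -> Output: (2, 104, 180)

Answer: (2, 104, 180)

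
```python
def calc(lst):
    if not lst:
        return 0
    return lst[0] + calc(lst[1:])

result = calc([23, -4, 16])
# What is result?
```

23 + (-4) + 16 + 0 = 35

Answer: 35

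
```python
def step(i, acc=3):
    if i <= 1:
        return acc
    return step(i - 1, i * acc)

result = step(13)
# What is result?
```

Accumulator trace (n, acc): (13, 3) -> (12, 39) -> (11, 468) -> (10, 5148) -> (9, 51480) -> (8, 463320) -> (7, 3706560) -> (6, 25945920) -> (5, 155675520) -> (4, 778377600) -> (3, 3113510400) -> (2, 9340531200) -> (1, 18681062400) -> return 18681062400

Answer: 18681062400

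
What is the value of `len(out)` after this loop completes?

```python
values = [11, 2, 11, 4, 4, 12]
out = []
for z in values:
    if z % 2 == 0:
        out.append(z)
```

Count even numbers in [11, 2, 11, 4, 4, 12]
`out` takes the values: [] → [2] → [2, 4] → [2, 4, 4] → [2, 4, 4, 12]
So `len(out)` = 4

Answer: 4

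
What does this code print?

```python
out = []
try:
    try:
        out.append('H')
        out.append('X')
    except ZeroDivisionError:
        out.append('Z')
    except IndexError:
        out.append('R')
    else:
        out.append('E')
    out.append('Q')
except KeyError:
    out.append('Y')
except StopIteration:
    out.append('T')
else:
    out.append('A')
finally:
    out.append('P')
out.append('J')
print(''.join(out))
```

Execution trace: 'H' (inner try body) → 'X' (inner try body, no exception) → 'E' (inner else) → 'Q' (try body, no exception) → 'A' (else) → 'P' (finally) → 'J' (after the try/except). Output: HXEQAPJ

Answer: HXEQAPJ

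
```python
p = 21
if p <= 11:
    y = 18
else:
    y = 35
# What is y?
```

Trace:
`p = 21` → p = 21
`if p <= 11: ...` → p <= 11 is False, take else branch → y = 35
So y = 35

Answer: 35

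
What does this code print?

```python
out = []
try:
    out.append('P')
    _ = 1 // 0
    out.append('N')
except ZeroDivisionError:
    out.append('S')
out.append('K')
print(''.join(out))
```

Execution trace: 'P' (try body) → 'S' (except ZeroDivisionError) → 'K' (after the try/except). Output: PSK

Answer: PSK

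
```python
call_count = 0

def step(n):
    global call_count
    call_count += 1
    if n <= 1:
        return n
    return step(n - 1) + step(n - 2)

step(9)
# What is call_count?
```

Calls(n) = 1 + Calls(n-1) + Calls(n-2); Calls(0)=Calls(1)=1. For n=9 this gives 109.

Answer: 109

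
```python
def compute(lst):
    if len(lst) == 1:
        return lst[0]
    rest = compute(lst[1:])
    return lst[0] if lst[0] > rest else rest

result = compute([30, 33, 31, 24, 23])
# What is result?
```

Recursive max over [30, 33, 31, 24, 23] = 33

Answer: 33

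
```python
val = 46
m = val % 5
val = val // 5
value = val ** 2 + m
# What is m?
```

Trace:
`val = 46` → val = 46
`m = val % 5` → m = 1
`val = val // 5` → val = 9
`value = val ** 2 + m` → value = 82
So m = 1

Answer: 1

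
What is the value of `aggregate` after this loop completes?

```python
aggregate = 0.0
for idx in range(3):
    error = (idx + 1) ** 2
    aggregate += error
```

Sum of squared losses 1² + 2² + ... + 3²
`aggregate` takes the values: 0.0 → 1.0 → 5.0 → 14.0

Answer: 14.0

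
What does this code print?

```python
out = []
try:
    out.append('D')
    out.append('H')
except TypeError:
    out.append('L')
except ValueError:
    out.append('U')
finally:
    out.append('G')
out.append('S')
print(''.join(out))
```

Execution trace: 'D' (try body) → 'H' (try body, no exception) → 'G' (finally) → 'S' (after the try/except). Output: DHGS

Answer: DHGS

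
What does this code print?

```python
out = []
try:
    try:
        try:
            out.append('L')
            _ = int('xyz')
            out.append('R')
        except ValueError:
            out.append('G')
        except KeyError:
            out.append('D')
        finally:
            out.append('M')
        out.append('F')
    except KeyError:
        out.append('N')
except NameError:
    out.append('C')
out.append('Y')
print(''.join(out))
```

Execution trace: 'L' (inner try body) → 'G' (inner except ValueError) → 'M' (inner finally) → 'F' (try body, no exception) → 'Y' (after the try/except). Output: LGMFY

Answer: LGMFY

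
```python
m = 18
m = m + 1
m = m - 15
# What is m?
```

Trace:
`m = 18` → m = 18
`m = m + 1` → m = 19
`m = m - 15` → m = 4
So m = 4

Answer: 4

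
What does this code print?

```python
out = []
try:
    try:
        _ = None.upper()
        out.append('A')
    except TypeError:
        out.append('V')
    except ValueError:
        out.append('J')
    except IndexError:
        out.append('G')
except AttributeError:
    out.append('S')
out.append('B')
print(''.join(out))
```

Execution trace: 'S' (outer except AttributeError) → 'B' (after the try/except). Output: SB

Answer: SB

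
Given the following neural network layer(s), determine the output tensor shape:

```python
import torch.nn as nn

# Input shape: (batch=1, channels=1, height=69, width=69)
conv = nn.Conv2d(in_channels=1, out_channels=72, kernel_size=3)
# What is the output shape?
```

Input: (1, 1, 69, 69) -> Output: (1, 72, 67, 67)

Answer: (1, 72, 67, 67)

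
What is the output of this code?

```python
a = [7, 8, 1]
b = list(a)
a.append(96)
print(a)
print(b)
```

Key concept: list() constructor creates copy.
Step by step:
`a = [7, 8, 1]` → a = [7, 8, 1]
`b = list(a)` → b = [7, 8, 1]
`a.append(96)` → a = [7, 8, 1, 96]
`print(a)` → prints [7, 8, 1, 96]
`print(b)` → prints [7, 8, 1]

Answer:
[7, 8, 1, 96]
[7, 8, 1]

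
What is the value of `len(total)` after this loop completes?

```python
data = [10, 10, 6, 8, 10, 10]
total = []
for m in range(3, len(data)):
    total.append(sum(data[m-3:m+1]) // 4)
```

Number of 4-element averages
`total` takes the values: [] → [8] → [8, 8] → [8, 8, 8]
So `len(total)` = 3

Answer: 3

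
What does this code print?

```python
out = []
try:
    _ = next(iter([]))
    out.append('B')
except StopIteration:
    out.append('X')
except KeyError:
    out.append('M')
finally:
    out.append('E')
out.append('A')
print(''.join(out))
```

Execution trace: 'X' (except StopIteration) → 'E' (finally) → 'A' (after the try/except). Output: XEA

Answer: XEA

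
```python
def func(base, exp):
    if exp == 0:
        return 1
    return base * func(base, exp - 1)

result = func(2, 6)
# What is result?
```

func(2, 6) = 2 * 2 * 2 * 2 * 2 * 2 = 64

Answer: 64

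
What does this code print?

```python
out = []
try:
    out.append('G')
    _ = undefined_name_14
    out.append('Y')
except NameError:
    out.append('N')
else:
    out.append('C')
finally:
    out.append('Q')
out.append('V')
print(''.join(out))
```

Execution trace: 'G' (try body) → 'N' (except NameError) → 'Q' (finally) → 'V' (after the try/except). Output: GNQV

Answer: GNQV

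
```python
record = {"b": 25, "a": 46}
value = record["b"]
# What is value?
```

Trace:
`record = {"b": 25, "a": 46}` → record = {'b': 25, 'a': 46}
`value = record["b"]` → value = 25
So value = 25

Answer: 25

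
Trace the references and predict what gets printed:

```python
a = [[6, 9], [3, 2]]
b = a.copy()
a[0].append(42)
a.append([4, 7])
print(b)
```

Key concept: shallow copy with nested lists.
Step by step:
`a = [[6, 9], [3, 2]]` → a = [[6, 9], [3, 2]]
`b = a.copy()` → b = [[6, 9], [3, 2]]
`a[0].append(42)` → a = [[6, 9, 42], [3, 2]]; b = [[6, 9, 42], [3, 2]]
`a.append([4, 7])` → a = [[6, 9, 42], [3, 2], [4, 7]]
`print(b)` → prints [[6, 9, 42], [3, 2]]

Answer: [[6, 9, 42], [3, 2]]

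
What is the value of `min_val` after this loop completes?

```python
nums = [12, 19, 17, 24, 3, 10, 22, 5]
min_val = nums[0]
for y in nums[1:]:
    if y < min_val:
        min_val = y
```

Minimum of [12, 19, 17, 24, 3, 10, 22, 5]
`min_val` takes the values: 12 → 3

Answer: 3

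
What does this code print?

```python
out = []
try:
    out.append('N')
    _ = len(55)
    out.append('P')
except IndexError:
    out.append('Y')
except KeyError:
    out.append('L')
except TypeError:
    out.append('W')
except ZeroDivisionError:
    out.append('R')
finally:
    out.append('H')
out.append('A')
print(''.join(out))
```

Execution trace: 'N' (try body) → 'W' (except TypeError) → 'H' (finally) → 'A' (after the try/except). Output: NWHA

Answer: NWHA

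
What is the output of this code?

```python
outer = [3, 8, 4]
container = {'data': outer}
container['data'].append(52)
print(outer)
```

Key concept: dict holds reference to list.
Step by step:
`outer = [3, 8, 4]` → outer = [3, 8, 4]
`container = {'data': outer}` → container = {'data': [3, 8, 4]}
`container['data'].append(52)` → outer = [3, 8, 4, 52]; container = {'data': [3, 8, 4, 52]}
`print(outer)` → prints [3, 8, 4, 52]

Answer: [3, 8, 4, 52]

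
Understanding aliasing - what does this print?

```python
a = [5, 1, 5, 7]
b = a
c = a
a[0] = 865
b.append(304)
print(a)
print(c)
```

Key concept: multiple aliases.
Step by step:
`a = [5, 1, 5, 7]` → a = [5, 1, 5, 7]
`b = a` → b = [5, 1, 5, 7] (same object as a)
`c = a` → c = [5, 1, 5, 7] (same object as a, b)
`a[0] = 865` → a = [865, 1, 5, 7] (same object as b, c); b = [865, 1, 5, 7] (same object as a, c); c = [865, 1, 5, 7] (same object as a, b)
`b.append(304)` → a = [865, 1, 5, 7, 304] (same object as b, c); b = [865, 1, 5, 7, 304] (same object as a, c); c = [865, 1, 5, 7, 304] (same object as a, b)
`print(a)` → prints [865, 1, 5, 7, 304]
`print(c)` → prints [865, 1, 5, 7, 304]

Answer:
[865, 1, 5, 7, 304]
[865, 1, 5, 7, 304]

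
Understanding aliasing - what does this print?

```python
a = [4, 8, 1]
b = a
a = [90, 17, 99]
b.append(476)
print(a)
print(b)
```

Key concept: rebinding vs mutation: a is rebound to a new list, b still points at the original.
Step by step:
`a = [4, 8, 1]` → a = [4, 8, 1]
`b = a` → b = [4, 8, 1] (same object as a)
`a = [90, 17, 99]` → a = [90, 17, 99]
`b.append(476)` → b = [4, 8, 1, 476]
`print(a)` → prints [90, 17, 99]
`print(b)` → prints [4, 8, 1, 476]

Answer:
[90, 17, 99]
[4, 8, 1, 476]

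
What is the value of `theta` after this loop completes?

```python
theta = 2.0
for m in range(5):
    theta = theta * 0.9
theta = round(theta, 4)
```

Exponential decay: 2.0 * 0.9^5
`theta` takes the values: 2.0 → 1.8 → 1.62 → 1.458 → 1.3122 → 1.18098 → 1.181

Answer: 1.181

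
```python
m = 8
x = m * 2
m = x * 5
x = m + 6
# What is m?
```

Trace:
`m = 8` → m = 8
`x = m * 2` → x = 16
`m = x * 5` → m = 80
`x = m + 6` → x = 86
So m = 80

Answer: 80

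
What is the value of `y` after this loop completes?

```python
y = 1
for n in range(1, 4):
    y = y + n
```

Start at 1, add 1 through 3
`y` takes the values: 1 → 2 → 4 → 7

Answer: 7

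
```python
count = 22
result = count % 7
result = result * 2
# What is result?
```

Trace:
`count = 22` → count = 22
`result = count % 7` → result = 1
`result = result * 2` → result = 2
So result = 2

Answer: 2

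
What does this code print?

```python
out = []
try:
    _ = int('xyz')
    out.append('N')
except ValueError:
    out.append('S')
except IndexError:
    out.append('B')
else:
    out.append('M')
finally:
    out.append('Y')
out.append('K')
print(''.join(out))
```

Execution trace: 'S' (except ValueError) → 'Y' (finally) → 'K' (after the try/except). Output: SYK

Answer: SYK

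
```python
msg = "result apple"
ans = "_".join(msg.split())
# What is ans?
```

Trace:
`msg = "result apple"` → msg = 'result apple'
`ans = "_".join(msg.split())` → ans = 'result_apple'
So ans = 'result_apple'

Answer: 'result_apple'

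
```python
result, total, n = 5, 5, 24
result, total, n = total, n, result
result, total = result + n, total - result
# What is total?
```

Trace:
`result, total, n = 5, 5, 24` → result = 5; total = 5; n = 24
`result, total, n = total, n, result` → result = 5; total = 24; n = 5
`result, total = result + n, total - result` → result = 10; total = 19
So total = 19

Answer: 19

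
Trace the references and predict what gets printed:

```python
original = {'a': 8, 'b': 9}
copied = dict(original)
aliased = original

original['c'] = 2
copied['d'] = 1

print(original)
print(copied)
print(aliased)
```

Key concept: dict() creates copy, assignment creates alias.
Step by step:
`original = {'a': 8, 'b': 9}` → original = {'a': 8, 'b': 9}
`copied = dict(original)` → copied = {'a': 8, 'b': 9}
`aliased = original` → aliased = {'a': 8, 'b': 9} (same object as original)
`original['c'] = 2` → original = {'a': 8, 'b': 9, 'c': 2} (same object as aliased); aliased = {'a': 8, 'b': 9, 'c': 2} (same object as original)
`copied['d'] = 1` → copied = {'a': 8, 'b': 9, 'd': 1}
`print(original)` → prints {'a': 8, 'b': 9, 'c': 2}
`print(copied)` → prints {'a': 8, 'b': 9, 'd': 1}
`print(aliased)` → prints {'a': 8, 'b': 9, 'c': 2}

Answer:
{'a': 8, 'b': 9, 'c': 2}
{'a': 8, 'b': 9, 'd': 1}
{'a': 8, 'b': 9, 'c': 2}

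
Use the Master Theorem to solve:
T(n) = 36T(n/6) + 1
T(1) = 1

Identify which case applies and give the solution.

a=36, b=6, f(n)=1. log_6(36) = 2. Since c=0 < 2, Case 1 applies: T(n) = Θ(n^log_b(a)) = O(n^2).

Answer: O(n^2) - Case 1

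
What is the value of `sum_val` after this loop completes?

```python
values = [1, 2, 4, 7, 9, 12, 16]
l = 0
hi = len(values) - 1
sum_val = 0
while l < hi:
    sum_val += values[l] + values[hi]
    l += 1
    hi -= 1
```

Sum of pairs from ends
`sum_val` takes the values: 0 → 17 → 31 → 44

Answer: 44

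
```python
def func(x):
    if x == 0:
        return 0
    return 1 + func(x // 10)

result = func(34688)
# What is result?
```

Count of digits of 34688: 5

Answer: 5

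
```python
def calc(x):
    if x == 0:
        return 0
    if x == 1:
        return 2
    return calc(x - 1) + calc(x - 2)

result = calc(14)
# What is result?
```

Build up from base cases: calc(0)=0, calc(1)=2, calc(2)=2, calc(3)=4, calc(4)=6, calc(5)=10, calc(6)=16, ..., calc(14)=754

Answer: 754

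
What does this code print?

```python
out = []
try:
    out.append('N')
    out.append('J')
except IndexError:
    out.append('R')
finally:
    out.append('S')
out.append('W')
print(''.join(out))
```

Execution trace: 'N' (try body) → 'J' (try body, no exception) → 'S' (finally) → 'W' (after the try/except). Output: NJSW

Answer: NJSW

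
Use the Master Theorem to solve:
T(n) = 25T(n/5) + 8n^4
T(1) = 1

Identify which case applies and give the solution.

a=25, b=5, f(n)=8n^4. log_5(25) = 2. Since c=4 > 2 and the regularity condition holds (25(n/5)^4 = (25/5^4)n^4 with 25/5^4 < 1), Case 3 applies: T(n) = Θ(f(n)) = O(n^4).

Answer: O(n^4) - Case 3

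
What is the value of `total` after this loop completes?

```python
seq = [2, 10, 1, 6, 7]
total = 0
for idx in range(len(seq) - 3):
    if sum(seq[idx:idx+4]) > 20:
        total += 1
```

Count windows with sum > 20
`total` takes the values: 0 → 1

Answer: 1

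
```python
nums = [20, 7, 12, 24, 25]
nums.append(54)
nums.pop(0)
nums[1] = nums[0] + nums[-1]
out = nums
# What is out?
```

Trace:
`nums = [20, 7, 12, 24, 25]` → nums = [20, 7, 12, 24, 25]
`nums.append(54)` → nums = [20, 7, 12, 24, 25, 54]
`nums.pop(0)` → nums = [7, 12, 24, 25, 54]
`nums[1] = nums[0] + nums[-1]` → nums = [7, 61, 24, 25, 54]
`out = nums` → out = [7, 61, 24, 25, 54]
So out = [7, 61, 24, 25, 54]

Answer: [7, 61, 24, 25, 54]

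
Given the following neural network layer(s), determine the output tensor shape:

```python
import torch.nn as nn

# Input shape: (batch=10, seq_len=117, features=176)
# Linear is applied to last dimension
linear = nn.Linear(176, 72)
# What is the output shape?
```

Input: (10, 117, 176) -> Output: (10, 117, 72)

Answer: (10, 117, 72)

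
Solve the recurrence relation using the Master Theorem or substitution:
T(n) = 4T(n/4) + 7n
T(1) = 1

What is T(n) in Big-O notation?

By Master Theorem: a=4, b=4, f(n)=7n. Since log_4(4) = 1 and f(n) = Θ(n^1), Case 2 applies. T(n) = O(n log n).

Answer: O(n log n)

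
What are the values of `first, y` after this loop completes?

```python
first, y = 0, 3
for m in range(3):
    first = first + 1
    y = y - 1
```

first goes 0→3, y goes 3→0
`first, y` takes the values: (0, 3) → (1, 3) → (1, 2) → (2, 2) → (2, 1) → (3, 1) → (3, 0)

Answer: 3, 0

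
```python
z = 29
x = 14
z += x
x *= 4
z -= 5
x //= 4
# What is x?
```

Trace:
`z = 29` → z = 29
`x = 14` → x = 14
`z += x` → z = 43
`x *= 4` → x = 56
`z -= 5` → z = 38
`x //= 4` → x = 14
So x = 14

Answer: 14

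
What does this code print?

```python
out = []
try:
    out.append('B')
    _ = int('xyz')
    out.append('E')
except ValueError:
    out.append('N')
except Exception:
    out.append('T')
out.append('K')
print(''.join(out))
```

Execution trace: 'B' (try body) → 'N' (except ValueError) → 'K' (after the try/except). Output: BNK

Answer: BNK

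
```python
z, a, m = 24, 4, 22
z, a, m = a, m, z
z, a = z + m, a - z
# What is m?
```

Trace:
`z, a, m = 24, 4, 22` → z = 24; a = 4; m = 22
`z, a, m = a, m, z` → z = 4; a = 22; m = 24
`z, a = z + m, a - z` → z = 28; a = 18
So m = 24

Answer: 24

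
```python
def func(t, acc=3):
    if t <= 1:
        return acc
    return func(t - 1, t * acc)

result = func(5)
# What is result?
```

Accumulator trace (n, acc): (5, 3) -> (4, 15) -> (3, 60) -> (2, 180) -> (1, 360) -> return 360

Answer: 360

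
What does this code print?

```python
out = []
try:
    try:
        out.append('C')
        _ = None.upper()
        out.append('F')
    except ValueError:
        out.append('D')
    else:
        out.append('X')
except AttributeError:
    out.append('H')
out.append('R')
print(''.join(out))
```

Execution trace: 'C' (try body) → 'H' (outer except AttributeError) → 'R' (after the try/except). Output: CHR

Answer: CHR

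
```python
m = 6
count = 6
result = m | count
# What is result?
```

Trace:
`m = 6` → m = 6
`count = 6` → count = 6
`result = m | count` → result = 6
So result = 6

Answer: 6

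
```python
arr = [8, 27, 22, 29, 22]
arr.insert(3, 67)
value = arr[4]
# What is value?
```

Trace:
`arr = [8, 27, 22, 29, 22]` → arr = [8, 27, 22, 29, 22]
`arr.insert(3, 67)` → arr = [8, 27, 22, 67, 29, 22]
`value = arr[4]` → value = 29
So value = 29

Answer: 29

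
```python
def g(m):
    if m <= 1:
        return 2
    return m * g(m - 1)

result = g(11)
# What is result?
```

g(11) = 11 * 10 * 9 * 8 * 7 * 6 * 5 * 4 * 3 * 2 * 2 = 79833600

Answer: 79833600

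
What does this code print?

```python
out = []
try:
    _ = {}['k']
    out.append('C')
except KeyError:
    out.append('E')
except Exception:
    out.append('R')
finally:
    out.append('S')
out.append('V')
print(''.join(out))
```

Execution trace: 'E' (except KeyError) → 'S' (finally) → 'V' (after the try/except). Output: ESV

Answer: ESV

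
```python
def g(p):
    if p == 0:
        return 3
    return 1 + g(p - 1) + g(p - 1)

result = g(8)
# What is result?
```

g(p) = 1 + 2·g(p-1), g(0)=3. Closed form: (3+1)·2^8 - 1 = 1023.

Answer: 1023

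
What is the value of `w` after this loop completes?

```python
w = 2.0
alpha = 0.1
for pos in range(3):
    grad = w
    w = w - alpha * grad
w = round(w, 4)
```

Gradient descent: w = 2.0 * (1 - 0.1)^3
`w` takes the values: 2.0 → 1.8 → 1.62 → 1.458

Answer: 1.458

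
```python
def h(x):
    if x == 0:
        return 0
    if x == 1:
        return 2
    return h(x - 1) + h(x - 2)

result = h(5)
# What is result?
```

Build up from base cases: h(0)=0, h(1)=2, h(2)=2, h(3)=4, h(4)=6, h(5)=10

Answer: 10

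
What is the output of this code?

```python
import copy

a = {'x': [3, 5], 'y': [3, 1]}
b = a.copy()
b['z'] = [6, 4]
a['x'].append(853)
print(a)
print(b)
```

Key concept: shallow copy of dict with mutable values.
Step by step:
`a = {'x': [3, 5], 'y': [3, 1]}` → a = {'x': [3, 5], 'y': [3, 1]}
`b = a.copy()` → b = {'x': [3, 5], 'y': [3, 1]}
`b['z'] = [6, 4]` → b = {'x': [3, 5], 'y': [3, 1], 'z': [6, 4]}
`a['x'].append(853)` → a = {'x': [3, 5, 853], 'y': [3, 1]}; b = {'x': [3, 5, 853], 'y': [3, 1], 'z': [6, 4]}
`print(a)` → prints {'x': [3, 5, 853], 'y': [3, 1]}
`print(b)` → prints {'x': [3, 5, 853], 'y': [3, 1], 'z': [6, 4]}

Answer:
{'x': [3, 5, 853], 'y': [3, 1]}
{'x': [3, 5, 853], 'y': [3, 1], 'z': [6, 4]}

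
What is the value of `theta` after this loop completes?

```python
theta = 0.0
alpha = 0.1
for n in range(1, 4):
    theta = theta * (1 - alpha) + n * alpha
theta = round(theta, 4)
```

Moving average with lr=0.1
`theta` takes the values: 0.0 → 0.1 → 0.29 → 0.561

Answer: 0.561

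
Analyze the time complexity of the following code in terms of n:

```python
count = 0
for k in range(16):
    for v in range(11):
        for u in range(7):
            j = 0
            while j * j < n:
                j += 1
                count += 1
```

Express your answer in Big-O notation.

Each loop level contributes: 1 × 1 × 1 × √n. Multiplying the contributions gives O(√n).

Answer: O(√n)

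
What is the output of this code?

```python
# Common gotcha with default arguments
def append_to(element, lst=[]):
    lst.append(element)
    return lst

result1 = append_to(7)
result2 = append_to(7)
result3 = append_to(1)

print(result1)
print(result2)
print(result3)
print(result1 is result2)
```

Key concept: mutable default argument gotcha.
Step by step:
`result1 = append_to(7)` → result1 = [7]
`result2 = append_to(7)` → result1 = [7, 7] (same object as result2); result2 = [7, 7] (same object as result1)
`result3 = append_to(1)` → result1 = [7, 7, 1] (same object as result2, result3); result2 = [7, 7, 1] (same object as result1, result3); result3 = [7, 7, 1] (same object as result1, result2)
`print(result1)` → prints [7, 7, 1]
`print(result2)` → prints [7, 7, 1]
`print(result3)` → prints [7, 7, 1]
`print(result1 is result2)` → prints True

Answer:
[7, 7, 1]
[7, 7, 1]
[7, 7, 1]
True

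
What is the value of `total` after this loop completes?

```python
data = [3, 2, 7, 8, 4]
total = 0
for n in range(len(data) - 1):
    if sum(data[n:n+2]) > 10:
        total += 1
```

Count windows with sum > 10
`total` takes the values: 0 → 1 → 2

Answer: 2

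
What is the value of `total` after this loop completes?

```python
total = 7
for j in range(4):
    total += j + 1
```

Start at 7, add 1 to 4 = 17
`total` takes the values: 7 → 8 → 10 → 13 → 17

Answer: 17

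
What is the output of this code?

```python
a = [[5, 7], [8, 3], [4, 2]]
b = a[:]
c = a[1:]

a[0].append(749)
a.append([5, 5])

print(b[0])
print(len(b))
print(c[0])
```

Key concept: slice with nested mutation.
Step by step:
`a = [[5, 7], [8, 3], [4, 2]]` → a = [[5, 7], [8, 3], [4, 2]]
`b = a[:]` → b = [[5, 7], [8, 3], [4, 2]]
`c = a[1:]` → c = [[8, 3], [4, 2]]
`a[0].append(749)` → a = [[5, 7, 749], [8, 3], [4, 2]]; b = [[5, 7, 749], [8, 3], [4, 2]]
`a.append([5, 5])` → a = [[5, 7, 749], [8, 3], [4, 2], [5, 5]]
`print(b[0])` → prints [5, 7, 749]
`print(len(b))` → prints 3
`print(c[0])` → prints [8, 3]

Answer:
[5, 7, 749]
3
[8, 3]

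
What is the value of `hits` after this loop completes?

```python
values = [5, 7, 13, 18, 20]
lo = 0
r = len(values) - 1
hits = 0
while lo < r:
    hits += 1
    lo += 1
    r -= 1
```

Iterations until pointers meet (list length 5)
`hits` takes the values: 0 → 1 → 2

Answer: 2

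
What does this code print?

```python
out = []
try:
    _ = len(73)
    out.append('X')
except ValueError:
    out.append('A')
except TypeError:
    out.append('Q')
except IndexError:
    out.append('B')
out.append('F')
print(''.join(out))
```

Execution trace: 'Q' (except TypeError) → 'F' (after the try/except). Output: QF

Answer: QF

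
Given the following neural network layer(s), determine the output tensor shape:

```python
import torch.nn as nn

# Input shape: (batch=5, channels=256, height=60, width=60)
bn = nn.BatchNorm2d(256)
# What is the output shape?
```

Input: (5, 256, 60, 60) -> Output: (5, 256, 60, 60)

Answer: (5, 256, 60, 60)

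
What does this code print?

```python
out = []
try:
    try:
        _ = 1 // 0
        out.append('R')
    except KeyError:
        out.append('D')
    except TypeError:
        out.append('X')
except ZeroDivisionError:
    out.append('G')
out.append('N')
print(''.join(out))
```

Execution trace: 'G' (outer except ZeroDivisionError) → 'N' (after the try/except). Output: GN

Answer: GN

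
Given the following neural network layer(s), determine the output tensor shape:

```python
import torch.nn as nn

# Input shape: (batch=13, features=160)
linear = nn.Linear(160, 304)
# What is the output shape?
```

Input: (13, 160) -> Output: (13, 304)

Answer: (13, 304)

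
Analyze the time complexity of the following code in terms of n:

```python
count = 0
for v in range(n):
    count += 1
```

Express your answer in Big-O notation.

Each loop level contributes: n. Multiplying the contributions gives O(n).

Answer: O(n)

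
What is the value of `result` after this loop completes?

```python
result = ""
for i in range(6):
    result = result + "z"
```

Repeat 'z' 6 times
`result` takes the values: "" → "z" → "zz" → "zzz" → "zzzz" → "zzzzz" → "zzzzzz"

Answer: "zzzzzz"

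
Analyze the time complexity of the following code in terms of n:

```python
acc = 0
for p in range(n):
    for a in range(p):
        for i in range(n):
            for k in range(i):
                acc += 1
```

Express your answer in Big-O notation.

Each loop level contributes: n × n × n × n. Multiplying the contributions gives O(n^4).

Answer: O(n^4)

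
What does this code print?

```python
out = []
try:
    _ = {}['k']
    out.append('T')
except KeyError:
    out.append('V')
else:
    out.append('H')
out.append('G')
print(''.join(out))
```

Execution trace: 'V' (except KeyError) → 'G' (after the try/except). Output: VG

Answer: VG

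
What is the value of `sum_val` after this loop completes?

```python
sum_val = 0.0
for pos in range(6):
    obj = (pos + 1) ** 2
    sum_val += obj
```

Sum of squared losses 1² + 2² + ... + 6²
`sum_val` takes the values: 0.0 → 1.0 → 5.0 → 14.0 → 30.0 → 55.0 → 91.0

Answer: 91.0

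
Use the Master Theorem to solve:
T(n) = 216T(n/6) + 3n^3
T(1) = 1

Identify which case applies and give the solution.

a=216, b=6, f(n)=3n^3. log_6(216) = 3. Since c=3 = 3, Case 2 applies: T(n) = Θ(n^log_b(a) · log n) = O(n^3 log n).

Answer: O(n^3 log n) - Case 2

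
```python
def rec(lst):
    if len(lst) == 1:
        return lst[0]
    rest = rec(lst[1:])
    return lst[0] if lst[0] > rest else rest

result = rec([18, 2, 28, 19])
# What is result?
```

Recursive max over [18, 2, 28, 19] = 28

Answer: 28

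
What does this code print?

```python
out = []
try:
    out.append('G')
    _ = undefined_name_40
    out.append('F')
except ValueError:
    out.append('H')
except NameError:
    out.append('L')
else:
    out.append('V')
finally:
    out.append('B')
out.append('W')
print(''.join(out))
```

Execution trace: 'G' (try body) → 'L' (except NameError) → 'B' (finally) → 'W' (after the try/except). Output: GLBW

Answer: GLBW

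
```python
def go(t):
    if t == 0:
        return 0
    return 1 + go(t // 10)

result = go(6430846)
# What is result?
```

Count of digits of 6430846: 7

Answer: 7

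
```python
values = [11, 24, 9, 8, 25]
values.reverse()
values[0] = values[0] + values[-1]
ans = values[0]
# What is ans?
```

Trace:
`values = [11, 24, 9, 8, 25]` → values = [11, 24, 9, 8, 25]
`values.reverse()` → values = [25, 8, 9, 24, 11]
`values[0] = values[0] + values[-1]` → values = [36, 8, 9, 24, 11]
`ans = values[0]` → ans = 36
So ans = 36

Answer: 36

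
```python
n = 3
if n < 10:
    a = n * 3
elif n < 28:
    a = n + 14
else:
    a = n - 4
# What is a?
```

Trace:
`n = 3` → n = 3
`if n < 10: ...` → n < 10 is True → a = 9
So a = 9

Answer: 9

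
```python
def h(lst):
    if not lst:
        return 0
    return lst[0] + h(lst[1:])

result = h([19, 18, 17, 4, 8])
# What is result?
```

19 + 18 + 17 + 4 + 8 + 0 = 66

Answer: 66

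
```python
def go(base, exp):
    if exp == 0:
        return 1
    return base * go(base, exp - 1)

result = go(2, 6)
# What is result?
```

go(2, 6) = 2 * 2 * 2 * 2 * 2 * 2 = 64

Answer: 64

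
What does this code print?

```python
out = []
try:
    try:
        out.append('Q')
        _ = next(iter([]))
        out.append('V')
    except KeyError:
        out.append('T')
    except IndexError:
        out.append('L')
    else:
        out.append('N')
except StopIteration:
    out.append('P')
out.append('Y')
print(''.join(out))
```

Execution trace: 'Q' (inner try body) → 'P' (outer except StopIteration) → 'Y' (after the try/except). Output: QPY

Answer: QPY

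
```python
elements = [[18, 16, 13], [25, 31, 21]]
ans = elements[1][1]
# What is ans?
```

Trace:
`elements = [[18, 16, 13], [25, 31, 21]]` → elements = [[18, 16, 13], [25, 31, 21]]
`ans = elements[1][1]` → ans = 31
So ans = 31

Answer: 31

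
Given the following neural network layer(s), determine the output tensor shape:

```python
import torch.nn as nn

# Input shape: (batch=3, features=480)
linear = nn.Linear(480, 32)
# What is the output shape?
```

Input: (3, 480) -> Output: (3, 32)

Answer: (3, 32)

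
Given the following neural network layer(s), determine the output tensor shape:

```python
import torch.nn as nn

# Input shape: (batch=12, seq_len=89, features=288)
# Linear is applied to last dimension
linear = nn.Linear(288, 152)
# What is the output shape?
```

Input: (12, 89, 288) -> Output: (12, 89, 152)

Answer: (12, 89, 152)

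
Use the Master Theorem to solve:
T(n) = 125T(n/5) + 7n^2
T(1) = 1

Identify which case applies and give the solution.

a=125, b=5, f(n)=7n^2. log_5(125) = 3. Since c=2 < 3, Case 1 applies: T(n) = Θ(n^log_b(a)) = O(n^3).

Answer: O(n^3) - Case 1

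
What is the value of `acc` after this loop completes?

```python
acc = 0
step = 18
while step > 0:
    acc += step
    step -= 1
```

Sum 18 down to 1
`acc` takes the values: 0 → 18 → 35 → 51 → 66 → 80 → 93 → 105 → 116 → 126 → 135 → 143 → 150 → 156 → 161 → 165 → 168 → 170 → 171

Answer: 171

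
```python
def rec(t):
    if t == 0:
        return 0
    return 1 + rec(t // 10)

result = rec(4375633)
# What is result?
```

Count of digits of 4375633: 7

Answer: 7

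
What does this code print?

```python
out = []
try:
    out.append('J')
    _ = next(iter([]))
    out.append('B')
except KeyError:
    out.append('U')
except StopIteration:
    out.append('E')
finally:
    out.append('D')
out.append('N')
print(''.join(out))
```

Execution trace: 'J' (try body) → 'E' (except StopIteration) → 'D' (finally) → 'N' (after the try/except). Output: JEDN

Answer: JEDN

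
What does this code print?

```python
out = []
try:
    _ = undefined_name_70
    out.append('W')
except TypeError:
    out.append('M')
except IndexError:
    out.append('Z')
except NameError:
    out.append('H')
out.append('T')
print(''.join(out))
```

Execution trace: 'H' (except NameError) → 'T' (after the try/except). Output: HT

Answer: HT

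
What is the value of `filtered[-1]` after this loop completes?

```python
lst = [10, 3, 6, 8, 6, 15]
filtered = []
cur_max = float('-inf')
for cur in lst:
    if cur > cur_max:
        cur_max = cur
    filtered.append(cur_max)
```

Running max ends at 15
`filtered` takes the values: [] → [10] → [10, 10] → [10, 10, 10] → [10, 10, 10, 10] → [10, 10, 10, 10, 10] → [10, 10, 10, 10, 10, 15]
So `filtered[-1]` = 15

Answer: 15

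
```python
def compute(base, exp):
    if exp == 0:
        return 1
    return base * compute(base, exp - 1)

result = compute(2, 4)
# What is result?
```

compute(2, 4) = 2 * 2 * 2 * 2 = 16

Answer: 16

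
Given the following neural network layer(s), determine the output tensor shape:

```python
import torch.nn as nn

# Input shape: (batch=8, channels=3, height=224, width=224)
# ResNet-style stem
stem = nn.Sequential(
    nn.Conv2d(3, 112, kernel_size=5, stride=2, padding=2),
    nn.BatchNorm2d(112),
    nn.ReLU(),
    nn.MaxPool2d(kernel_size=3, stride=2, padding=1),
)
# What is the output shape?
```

Input: (8, 3, 224, 224) -> after Conv2d 5x5 stride=2: (8, 112, 112, 112) -> Output: (8, 112, 56, 56)

Answer: (8, 112, 56, 56)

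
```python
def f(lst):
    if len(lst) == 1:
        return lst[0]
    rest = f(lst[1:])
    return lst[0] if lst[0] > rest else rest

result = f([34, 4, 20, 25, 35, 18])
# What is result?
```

Recursive max over [34, 4, 20, 25, 35, 18] = 35

Answer: 35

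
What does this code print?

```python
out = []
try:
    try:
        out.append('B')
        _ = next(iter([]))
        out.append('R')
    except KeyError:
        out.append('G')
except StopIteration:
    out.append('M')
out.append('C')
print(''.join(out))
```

Execution trace: 'B' (try body) → 'M' (outer except StopIteration) → 'C' (after the try/except). Output: BMC

Answer: BMC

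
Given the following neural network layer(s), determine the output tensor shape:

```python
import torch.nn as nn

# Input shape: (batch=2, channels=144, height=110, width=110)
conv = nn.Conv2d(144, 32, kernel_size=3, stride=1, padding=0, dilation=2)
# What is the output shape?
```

Input: (2, 144, 110, 110) -> Output: (2, 32, 106, 106)

Answer: (2, 32, 106, 106)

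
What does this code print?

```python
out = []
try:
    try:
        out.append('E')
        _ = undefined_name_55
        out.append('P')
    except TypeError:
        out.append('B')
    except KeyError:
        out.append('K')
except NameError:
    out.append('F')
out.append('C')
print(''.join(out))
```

Execution trace: 'E' (inner try body) → 'F' (outer except NameError) → 'C' (after the try/except). Output: EFC

Answer: EFC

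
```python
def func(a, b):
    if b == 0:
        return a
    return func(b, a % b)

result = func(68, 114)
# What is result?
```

func(68, 114) -> func(114, 68) -> func(68, 46) -> func(46, 22) -> func(22, 2) -> func(2, 0) -> 2

Answer: 2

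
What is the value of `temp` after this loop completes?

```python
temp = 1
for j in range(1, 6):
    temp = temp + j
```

Start at 1, add 1 through 5
`temp` takes the values: 1 → 2 → 4 → 7 → 11 → 16

Answer: 16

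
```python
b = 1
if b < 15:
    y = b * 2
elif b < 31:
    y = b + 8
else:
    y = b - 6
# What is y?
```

Trace:
`b = 1` → b = 1
`if b < 15: ...` → b < 15 is True → y = 2
So y = 2

Answer: 2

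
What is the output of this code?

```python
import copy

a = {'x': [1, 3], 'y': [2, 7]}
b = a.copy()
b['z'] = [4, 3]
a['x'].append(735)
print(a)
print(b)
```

Key concept: shallow copy of dict with mutable values.
Step by step:
`a = {'x': [1, 3], 'y': [2, 7]}` → a = {'x': [1, 3], 'y': [2, 7]}
`b = a.copy()` → b = {'x': [1, 3], 'y': [2, 7]}
`b['z'] = [4, 3]` → b = {'x': [1, 3], 'y': [2, 7], 'z': [4, 3]}
`a['x'].append(735)` → a = {'x': [1, 3, 735], 'y': [2, 7]}; b = {'x': [1, 3, 735], 'y': [2, 7], 'z': [4, 3]}
`print(a)` → prints {'x': [1, 3, 735], 'y': [2, 7]}
`print(b)` → prints {'x': [1, 3, 735], 'y': [2, 7], 'z': [4, 3]}

Answer:
{'x': [1, 3, 735], 'y': [2, 7]}
{'x': [1, 3, 735], 'y': [2, 7], 'z': [4, 3]}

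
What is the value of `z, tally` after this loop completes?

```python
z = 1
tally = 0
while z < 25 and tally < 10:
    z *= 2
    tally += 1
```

Double until >= 25 or 10 iterations
`z, tally` takes the values: (1, 0) → (2, 0) → (2, 1) → (4, 1) → (4, 2) → (8, 2) → (8, 3) → (16, 3) → (16, 4) → (32, 4) → (32, 5)

Answer: 32, 5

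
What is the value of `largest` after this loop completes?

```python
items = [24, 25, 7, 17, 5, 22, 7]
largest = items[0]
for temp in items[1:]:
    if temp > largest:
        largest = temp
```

Maximum of [24, 25, 7, 17, 5, 22, 7]
`largest` takes the values: 24 → 25

Answer: 25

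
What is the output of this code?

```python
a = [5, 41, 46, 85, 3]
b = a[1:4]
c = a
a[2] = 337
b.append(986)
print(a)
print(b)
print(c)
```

Key concept: slice vs alias.
Step by step:
`a = [5, 41, 46, 85, 3]` → a = [5, 41, 46, 85, 3]
`b = a[1:4]` → b = [41, 46, 85]
`c = a` → c = [5, 41, 46, 85, 3] (same object as a)
`a[2] = 337` → a = [5, 41, 337, 85, 3] (same object as c); c = [5, 41, 337, 85, 3] (same object as a)
`b.append(986)` → b = [41, 46, 85, 986]
`print(a)` → prints [5, 41, 337, 85, 3]
`print(b)` → prints [41, 46, 85, 986]
`print(c)` → prints [5, 41, 337, 85, 3]

Answer:
[5, 41, 337, 85, 3]
[41, 46, 85, 986]
[5, 41, 337, 85, 3]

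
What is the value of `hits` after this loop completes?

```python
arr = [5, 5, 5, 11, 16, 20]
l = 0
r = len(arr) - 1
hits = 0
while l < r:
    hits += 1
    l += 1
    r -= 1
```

Iterations until pointers meet (list length 6)
`hits` takes the values: 0 → 1 → 2 → 3

Answer: 3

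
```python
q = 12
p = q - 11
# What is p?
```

Trace:
`q = 12` → q = 12
`p = q - 11` → p = 1
So p = 1

Answer: 1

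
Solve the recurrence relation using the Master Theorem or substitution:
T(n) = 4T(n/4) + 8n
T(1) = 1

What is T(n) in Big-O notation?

By Master Theorem: a=4, b=4, f(n)=8n. Since log_4(4) = 1 and f(n) = Θ(n^1), Case 2 applies. T(n) = O(n log n).

Answer: O(n log n)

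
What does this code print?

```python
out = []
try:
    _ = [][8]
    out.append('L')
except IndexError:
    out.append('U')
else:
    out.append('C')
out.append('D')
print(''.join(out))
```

Execution trace: 'U' (except IndexError) → 'D' (after the try/except). Output: UD

Answer: UD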